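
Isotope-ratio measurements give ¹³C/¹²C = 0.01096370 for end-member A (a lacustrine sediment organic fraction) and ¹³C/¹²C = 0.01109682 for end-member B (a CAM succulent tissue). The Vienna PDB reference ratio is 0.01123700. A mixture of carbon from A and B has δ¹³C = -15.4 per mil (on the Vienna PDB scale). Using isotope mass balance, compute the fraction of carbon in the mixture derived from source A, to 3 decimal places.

δ_A = (0.01096370/0.01123700 − 1)×1000 = (0.975679 − 1)×1000 = -24.321 per mil
δ_B = (0.01109682/0.01123700 − 1)×1000 = (0.987525 − 1)×1000 = -12.475 per mil
f_A = (δ_mix − δ_B)/(δ_A − δ_B) = (-15.4 − (-12.475))/(-24.321 − (-12.475))
f_A = -2.925 / -11.847 = 0.2469

0.247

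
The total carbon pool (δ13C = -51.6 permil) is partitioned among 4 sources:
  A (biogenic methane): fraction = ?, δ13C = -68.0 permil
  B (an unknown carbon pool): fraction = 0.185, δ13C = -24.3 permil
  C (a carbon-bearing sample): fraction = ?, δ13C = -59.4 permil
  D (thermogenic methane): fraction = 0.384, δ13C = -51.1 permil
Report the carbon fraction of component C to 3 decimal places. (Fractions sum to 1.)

0.212

Let f_C and f_A be the unknown fractions; fractions sum to 1 so f_C + f_A = 0.431.
Mass balance: Σ fᵢ·δᵢ = δ_bulk ⇒ f_C·(-59.4) + f_A·(-68.0) = -51.6 − (-24.118) = -27.482
Substitute f_A = 0.431 − f_C:
f_C·(-59.4 − -68.0) = -27.482 − 0.431×(-68.0) = 1.826
f_C = 1.826 / 8.6 = 0.2123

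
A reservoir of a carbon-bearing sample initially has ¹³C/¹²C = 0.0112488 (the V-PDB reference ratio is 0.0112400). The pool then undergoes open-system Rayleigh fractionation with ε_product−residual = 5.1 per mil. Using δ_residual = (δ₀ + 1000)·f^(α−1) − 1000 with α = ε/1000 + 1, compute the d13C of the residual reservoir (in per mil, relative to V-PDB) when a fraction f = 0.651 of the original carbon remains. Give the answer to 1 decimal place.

δ₀ = (0.0112488/0.0112400 − 1)×1000 = (1.000783 − 1)×1000 = 0.783 per mil
α − 1 = ε/1000 = 0.0051
f^(α−1) = 0.651^(0.0051) = 0.997813
δ_res = (0.783 + 1000) × 0.997813 − 1000 = 998.594 − 1000 = -1.41 per mil

-1.4 per mil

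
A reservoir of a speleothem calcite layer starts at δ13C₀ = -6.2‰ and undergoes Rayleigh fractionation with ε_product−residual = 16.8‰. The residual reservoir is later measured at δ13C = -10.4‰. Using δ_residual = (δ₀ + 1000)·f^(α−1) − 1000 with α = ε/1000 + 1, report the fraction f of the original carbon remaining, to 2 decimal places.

α − 1 = ε/1000 = 0.0168
(δ_res + 1000)/(δ₀ + 1000) = (-10.4 + 1000)/(-6.2 + 1000) = 989.6/993.8 = 0.995774
f = 0.995774^(1/0.0168) = exp(ln(0.995774)/0.0168) = exp(-0.00424/0.0168)
f = exp(-0.2521) = 0.7772

0.78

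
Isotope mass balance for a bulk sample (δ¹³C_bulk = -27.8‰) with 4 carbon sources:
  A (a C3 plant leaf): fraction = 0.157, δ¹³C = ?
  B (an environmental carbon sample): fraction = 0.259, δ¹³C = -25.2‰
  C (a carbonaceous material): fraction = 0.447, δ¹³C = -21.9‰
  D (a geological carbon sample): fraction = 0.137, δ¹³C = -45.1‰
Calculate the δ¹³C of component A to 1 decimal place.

Isotope mass balance: δ_bulk = Σ fᵢ·δᵢ.
-27.8 = 0.157×δ_A + 0.259×(-25.2) + 0.447×(-21.9) + 0.137×(-45.1)
0.157·δ_A = -27.8 − (-22.495) = -5.305
δ_A = -5.305 / 0.157 = -33.79‰

-33.8‰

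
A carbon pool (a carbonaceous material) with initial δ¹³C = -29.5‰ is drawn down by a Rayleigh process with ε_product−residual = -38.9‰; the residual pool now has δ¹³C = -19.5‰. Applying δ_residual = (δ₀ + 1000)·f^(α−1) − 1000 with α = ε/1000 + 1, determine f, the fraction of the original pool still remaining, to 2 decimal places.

0.77

α − 1 = ε/1000 = -0.0389
(δ_res + 1000)/(δ₀ + 1000) = (-19.5 + 1000)/(-29.5 + 1000) = 980.5/970.5 = 1.010304
f = 1.010304^(1/-0.0389) = exp(ln(1.010304)/-0.0389) = exp(0.01025/-0.0389)
f = exp(-0.2635) = 0.7683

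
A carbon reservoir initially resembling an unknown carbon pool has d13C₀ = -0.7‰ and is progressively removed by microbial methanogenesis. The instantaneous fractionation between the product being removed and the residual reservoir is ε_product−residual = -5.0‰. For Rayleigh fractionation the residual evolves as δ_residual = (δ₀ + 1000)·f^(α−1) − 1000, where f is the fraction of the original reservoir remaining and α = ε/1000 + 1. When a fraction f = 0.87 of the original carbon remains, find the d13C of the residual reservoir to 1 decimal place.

Rayleigh residual: δ_res = (δ₀ + 1000)·f^(α−1) − 1000
α = ε/1000 + 1 = 0.99500, so α − 1 = -0.00500
f^(α−1) = 0.87^(-0.00500) = 1.000697
δ_res = (-0.7 + 1000) × 1.000697 − 1000 = 999.996 − 1000 = -0.00‰

0.0‰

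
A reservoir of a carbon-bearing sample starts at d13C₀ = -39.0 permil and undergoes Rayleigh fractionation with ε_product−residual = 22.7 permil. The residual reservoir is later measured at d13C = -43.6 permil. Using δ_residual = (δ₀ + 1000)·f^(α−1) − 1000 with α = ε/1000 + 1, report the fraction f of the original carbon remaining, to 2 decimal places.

α − 1 = ε/1000 = 0.0227
(δ_res + 1000)/(δ₀ + 1000) = (-43.6 + 1000)/(-39.0 + 1000) = 956.4/961.0 = 0.995213
f = 0.995213^(1/0.0227) = exp(ln(0.995213)/0.0227) = exp(-0.00480/0.0227)
f = exp(-0.2114) = 0.8095

0.81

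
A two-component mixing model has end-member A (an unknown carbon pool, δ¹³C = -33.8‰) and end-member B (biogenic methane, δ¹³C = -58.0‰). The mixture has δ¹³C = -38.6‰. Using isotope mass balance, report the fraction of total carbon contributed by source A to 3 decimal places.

0.802

δ_mix = f_A·δ_A + (1 − f_A)·δ_B  ⇒  f_A = (δ_mix − δ_B)/(δ_A − δ_B)
f_A = (-38.6 − (-58.0)) / (-33.8 − (-58.0))
f_A = 19.4 / 24.2 = 0.8017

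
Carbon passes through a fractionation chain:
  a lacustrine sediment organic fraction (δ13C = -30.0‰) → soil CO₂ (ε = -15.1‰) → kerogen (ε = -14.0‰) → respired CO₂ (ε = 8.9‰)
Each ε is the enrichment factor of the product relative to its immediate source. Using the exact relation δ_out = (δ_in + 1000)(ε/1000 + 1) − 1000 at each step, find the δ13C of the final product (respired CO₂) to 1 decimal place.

-49.6‰

step 1: δ = (-30.00 + 1000)·(-15.1/1000 + 1) − 1000 = -44.65‰
step 2: δ = (-44.65 + 1000)·(-14.0/1000 + 1) − 1000 = -58.02‰
step 3: δ = (-58.02 + 1000)·(8.9/1000 + 1) − 1000 = -49.64‰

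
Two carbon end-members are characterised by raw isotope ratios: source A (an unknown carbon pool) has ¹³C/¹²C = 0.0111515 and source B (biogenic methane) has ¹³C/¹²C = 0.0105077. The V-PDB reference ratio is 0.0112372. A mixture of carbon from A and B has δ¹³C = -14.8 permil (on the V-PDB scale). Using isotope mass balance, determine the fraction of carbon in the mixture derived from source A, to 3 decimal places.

δ_A = (0.0111515/0.0112372 − 1)×1000 = (0.992374 − 1)×1000 = -7.626 permil
δ_B = (0.0105077/0.0112372 − 1)×1000 = (0.935082 − 1)×1000 = -64.918 permil
f_A = (δ_mix − δ_B)/(δ_A − δ_B) = (-14.8 − (-64.918))/(-7.626 − (-64.918))
f_A = 50.118 / 57.292 = 0.8748

0.875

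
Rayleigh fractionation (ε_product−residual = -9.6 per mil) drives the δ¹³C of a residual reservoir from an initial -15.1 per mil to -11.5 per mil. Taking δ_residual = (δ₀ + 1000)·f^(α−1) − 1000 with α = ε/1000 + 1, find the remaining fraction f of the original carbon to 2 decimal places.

α − 1 = ε/1000 = -0.0096
(δ_res + 1000)/(δ₀ + 1000) = (-11.5 + 1000)/(-15.1 + 1000) = 988.5/984.9 = 1.003655
f = 1.003655^(1/-0.0096) = exp(ln(1.003655)/-0.0096) = exp(0.00365/-0.0096)
f = exp(-0.3801) = 0.6838

0.68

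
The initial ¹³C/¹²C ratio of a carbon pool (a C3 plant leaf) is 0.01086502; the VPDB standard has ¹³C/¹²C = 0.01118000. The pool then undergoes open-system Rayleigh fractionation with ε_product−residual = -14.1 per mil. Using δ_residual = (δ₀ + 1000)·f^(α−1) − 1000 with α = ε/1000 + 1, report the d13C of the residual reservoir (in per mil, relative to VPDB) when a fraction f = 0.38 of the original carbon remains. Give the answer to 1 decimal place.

δ₀ = (0.01086502/0.01118000 − 1)×1000 = (0.971826 − 1)×1000 = -28.174 per mil
α − 1 = ε/1000 = -0.0141
f^(α−1) = 0.38^(-0.0141) = 1.013736
δ_res = (-28.174 + 1000) × 1.013736 − 1000 = 985.176 − 1000 = -14.82 per mil

-14.8 per mil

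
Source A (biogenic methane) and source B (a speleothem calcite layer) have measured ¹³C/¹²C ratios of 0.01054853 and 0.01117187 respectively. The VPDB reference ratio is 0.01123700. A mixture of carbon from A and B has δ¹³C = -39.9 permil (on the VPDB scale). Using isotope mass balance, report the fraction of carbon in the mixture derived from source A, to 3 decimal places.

0.615

δ_A = (0.01054853/0.01123700 − 1)×1000 = (0.938732 − 1)×1000 = -61.268 permil
δ_B = (0.01117187/0.01123700 − 1)×1000 = (0.994204 − 1)×1000 = -5.796 permil
f_A = (δ_mix − δ_B)/(δ_A − δ_B) = (-39.9 − (-5.796))/(-61.268 − (-5.796))
f_A = -34.104 / -55.472 = 0.6148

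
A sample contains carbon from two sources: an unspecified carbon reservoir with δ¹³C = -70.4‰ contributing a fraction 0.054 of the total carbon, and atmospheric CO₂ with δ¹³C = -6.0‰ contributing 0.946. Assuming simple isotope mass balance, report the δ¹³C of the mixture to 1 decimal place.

-9.5‰

δ_mix = f_A·δ_A + f_B·δ_B
δ_mix = 0.054 × (-70.4) + 0.946 × (-6.0)
δ_mix = -3.80 + -5.68 = -9.48‰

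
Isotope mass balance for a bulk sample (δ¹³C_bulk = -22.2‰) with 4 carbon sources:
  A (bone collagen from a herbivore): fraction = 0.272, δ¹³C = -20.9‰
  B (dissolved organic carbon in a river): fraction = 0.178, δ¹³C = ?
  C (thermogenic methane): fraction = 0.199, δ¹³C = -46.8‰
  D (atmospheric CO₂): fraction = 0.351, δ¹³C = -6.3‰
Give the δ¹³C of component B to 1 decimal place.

Isotope mass balance: δ_bulk = Σ fᵢ·δᵢ.
-22.2 = 0.272×(-20.9) + 0.178×δ_B + 0.199×(-46.8) + 0.351×(-6.3)
0.178·δ_B = -22.2 − (-17.209) = -4.991
δ_B = -4.991 / 0.178 = -28.04‰

-28.0‰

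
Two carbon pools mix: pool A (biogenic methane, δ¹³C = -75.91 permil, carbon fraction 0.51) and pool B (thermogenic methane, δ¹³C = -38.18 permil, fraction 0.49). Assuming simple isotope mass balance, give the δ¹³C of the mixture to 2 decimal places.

δ_mix = f_A·δ_A + f_B·δ_B
δ_mix = 0.51 × (-75.91) + 0.49 × (-38.18)
δ_mix = -38.714 + -18.708 = -57.422 permil

-57.42 permil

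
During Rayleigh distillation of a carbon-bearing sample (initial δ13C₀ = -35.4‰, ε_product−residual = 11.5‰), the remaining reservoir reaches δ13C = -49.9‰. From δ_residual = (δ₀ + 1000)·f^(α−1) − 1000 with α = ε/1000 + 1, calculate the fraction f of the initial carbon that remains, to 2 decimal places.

α − 1 = ε/1000 = 0.0115
(δ_res + 1000)/(δ₀ + 1000) = (-49.9 + 1000)/(-35.4 + 1000) = 950.1/964.6 = 0.984968
f = 0.984968^(1/0.0115) = exp(ln(0.984968)/0.0115) = exp(-0.01515/0.0115)
f = exp(-1.3171) = 0.2679

0.27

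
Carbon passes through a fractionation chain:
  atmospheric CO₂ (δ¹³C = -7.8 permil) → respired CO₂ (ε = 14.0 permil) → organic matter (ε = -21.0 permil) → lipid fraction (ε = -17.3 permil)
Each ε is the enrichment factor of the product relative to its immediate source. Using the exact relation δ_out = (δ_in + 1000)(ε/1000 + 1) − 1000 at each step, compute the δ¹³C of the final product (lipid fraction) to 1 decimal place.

step 1: δ = (-7.80 + 1000)·(14.0/1000 + 1) − 1000 = 6.09 permil
step 2: δ = (6.09 + 1000)·(-21.0/1000 + 1) − 1000 = -15.04 permil
step 3: δ = (-15.04 + 1000)·(-17.3/1000 + 1) − 1000 = -32.08 permil

-32.1 permil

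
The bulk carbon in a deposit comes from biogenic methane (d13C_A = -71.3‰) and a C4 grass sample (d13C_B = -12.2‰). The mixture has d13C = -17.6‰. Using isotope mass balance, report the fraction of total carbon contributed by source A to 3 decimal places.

0.091

δ_mix = f_A·δ_A + (1 − f_A)·δ_B  ⇒  f_A = (δ_mix − δ_B)/(δ_A − δ_B)
f_A = (-17.6 − (-12.2)) / (-71.3 − (-12.2))
f_A = -5.4 / -59.1 = 0.0914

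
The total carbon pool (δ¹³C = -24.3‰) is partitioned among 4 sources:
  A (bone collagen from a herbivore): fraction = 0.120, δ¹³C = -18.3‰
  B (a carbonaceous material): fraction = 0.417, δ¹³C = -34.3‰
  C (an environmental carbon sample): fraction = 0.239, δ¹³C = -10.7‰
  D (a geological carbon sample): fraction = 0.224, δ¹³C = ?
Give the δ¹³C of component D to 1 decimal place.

Isotope mass balance: δ_bulk = Σ fᵢ·δᵢ.
-24.3 = 0.120×(-18.3) + 0.417×(-34.3) + 0.239×(-10.7) + 0.224×δ_D
0.224·δ_D = -24.3 − (-19.056) = -5.244
δ_D = -5.244 / 0.224 = -23.41‰

-23.4‰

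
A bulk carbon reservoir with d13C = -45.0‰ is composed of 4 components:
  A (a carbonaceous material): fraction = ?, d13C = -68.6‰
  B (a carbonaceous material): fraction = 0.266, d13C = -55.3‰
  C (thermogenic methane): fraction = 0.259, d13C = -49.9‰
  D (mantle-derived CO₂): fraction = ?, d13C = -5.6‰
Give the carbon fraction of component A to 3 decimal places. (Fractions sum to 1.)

Let f_A and f_D be the unknown fractions; fractions sum to 1 so f_A + f_D = 0.475.
Mass balance: Σ fᵢ·δᵢ = δ_bulk ⇒ f_A·(-68.6) + f_D·(-5.6) = -45.0 − (-27.634) = -17.366
Substitute f_D = 0.475 − f_A:
f_A·(-68.6 − -5.6) = -17.366 − 0.475×(-5.6) = -14.706
f_A = -14.706 / -63.0 = 0.2334

0.233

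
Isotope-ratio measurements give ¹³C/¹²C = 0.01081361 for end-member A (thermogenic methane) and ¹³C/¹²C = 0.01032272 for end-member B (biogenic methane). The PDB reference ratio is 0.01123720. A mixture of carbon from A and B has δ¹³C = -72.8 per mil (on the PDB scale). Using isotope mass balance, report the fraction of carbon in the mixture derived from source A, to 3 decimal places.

0.196

δ_A = (0.01081361/0.01123720 − 1)×1000 = (0.962305 − 1)×1000 = -37.695 per mil
δ_B = (0.01032272/0.01123720 − 1)×1000 = (0.918620 − 1)×1000 = -81.380 per mil
f_A = (δ_mix − δ_B)/(δ_A − δ_B) = (-72.8 − (-81.380))/(-37.695 − (-81.380))
f_A = 8.580 / 43.684 = 0.1964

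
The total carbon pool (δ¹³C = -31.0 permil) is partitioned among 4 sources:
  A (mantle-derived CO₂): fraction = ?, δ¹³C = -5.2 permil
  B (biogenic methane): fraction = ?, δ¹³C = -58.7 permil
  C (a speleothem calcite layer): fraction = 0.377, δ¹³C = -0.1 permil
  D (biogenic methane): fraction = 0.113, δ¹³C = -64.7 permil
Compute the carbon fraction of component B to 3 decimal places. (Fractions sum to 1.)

Let f_B and f_A be the unknown fractions; fractions sum to 1 so f_B + f_A = 0.510.
Mass balance: Σ fᵢ·δᵢ = δ_bulk ⇒ f_B·(-58.7) + f_A·(-5.2) = -31.0 − (-7.349) = -23.651
Substitute f_A = 0.510 − f_B:
f_B·(-58.7 − -5.2) = -23.651 − 0.510×(-5.2) = -20.999
f_B = -20.999 / -53.5 = 0.3925

0.393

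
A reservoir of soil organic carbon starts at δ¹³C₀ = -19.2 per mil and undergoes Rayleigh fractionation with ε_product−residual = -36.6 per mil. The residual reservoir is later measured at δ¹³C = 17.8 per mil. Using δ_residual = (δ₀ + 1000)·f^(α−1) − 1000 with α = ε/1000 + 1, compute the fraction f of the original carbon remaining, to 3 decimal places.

α − 1 = ε/1000 = -0.0366
(δ_res + 1000)/(δ₀ + 1000) = (17.8 + 1000)/(-19.2 + 1000) = 1017.8/980.8 = 1.037724
f = 1.037724^(1/-0.0366) = exp(ln(1.037724)/-0.0366) = exp(0.03703/-0.0366)
f = exp(-1.0118) = 0.3636

0.364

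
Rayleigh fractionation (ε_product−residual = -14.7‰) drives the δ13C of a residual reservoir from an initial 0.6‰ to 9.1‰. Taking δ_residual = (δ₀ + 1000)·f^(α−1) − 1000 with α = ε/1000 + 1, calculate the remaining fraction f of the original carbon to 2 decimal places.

0.56

α − 1 = ε/1000 = -0.0147
(δ_res + 1000)/(δ₀ + 1000) = (9.1 + 1000)/(0.6 + 1000) = 1009.1/1000.6 = 1.008495
f = 1.008495^(1/-0.0147) = exp(ln(1.008495)/-0.0147) = exp(0.00846/-0.0147)
f = exp(-0.5754) = 0.5625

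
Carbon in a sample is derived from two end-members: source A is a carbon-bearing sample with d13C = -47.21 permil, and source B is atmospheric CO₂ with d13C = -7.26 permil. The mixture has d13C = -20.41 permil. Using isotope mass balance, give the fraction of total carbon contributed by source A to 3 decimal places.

0.329

δ_mix = f_A·δ_A + (1 − f_A)·δ_B  ⇒  f_A = (δ_mix − δ_B)/(δ_A − δ_B)
f_A = (-20.41 − (-7.26)) / (-47.21 − (-7.26))
f_A = -13.15 / -39.95 = 0.3292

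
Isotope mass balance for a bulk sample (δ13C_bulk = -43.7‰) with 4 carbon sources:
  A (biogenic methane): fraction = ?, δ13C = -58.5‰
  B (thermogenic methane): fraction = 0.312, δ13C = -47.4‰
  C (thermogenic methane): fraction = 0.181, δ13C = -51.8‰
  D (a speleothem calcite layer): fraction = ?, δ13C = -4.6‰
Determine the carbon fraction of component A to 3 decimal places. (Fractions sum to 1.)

Let f_A and f_D be the unknown fractions; fractions sum to 1 so f_A + f_D = 0.507.
Mass balance: Σ fᵢ·δᵢ = δ_bulk ⇒ f_A·(-58.5) + f_D·(-4.6) = -43.7 − (-24.165) = -19.535
Substitute f_D = 0.507 − f_A:
f_A·(-58.5 − -4.6) = -19.535 − 0.507×(-4.6) = -17.203
f_A = -17.203 / -53.9 = 0.3192

0.319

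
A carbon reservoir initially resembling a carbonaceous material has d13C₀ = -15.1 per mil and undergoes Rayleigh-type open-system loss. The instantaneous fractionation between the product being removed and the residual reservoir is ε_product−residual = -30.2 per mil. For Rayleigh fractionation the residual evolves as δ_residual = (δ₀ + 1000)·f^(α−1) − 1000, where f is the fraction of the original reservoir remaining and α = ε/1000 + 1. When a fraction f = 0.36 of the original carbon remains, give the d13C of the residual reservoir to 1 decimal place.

15.8 per mil

Rayleigh residual: δ_res = (δ₀ + 1000)·f^(α−1) − 1000
α = ε/1000 + 1 = 0.96980, so α − 1 = -0.03020
f^(α−1) = 0.36^(-0.03020) = 1.031335
δ_res = (-15.1 + 1000) × 1.031335 − 1000 = 1015.762 − 1000 = 15.76 per mil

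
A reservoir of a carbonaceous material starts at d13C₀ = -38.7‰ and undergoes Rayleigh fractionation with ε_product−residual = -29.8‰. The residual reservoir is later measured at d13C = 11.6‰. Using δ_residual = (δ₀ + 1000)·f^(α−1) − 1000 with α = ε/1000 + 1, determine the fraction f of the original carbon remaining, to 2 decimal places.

0.18

α − 1 = ε/1000 = -0.0298
(δ_res + 1000)/(δ₀ + 1000) = (11.6 + 1000)/(-38.7 + 1000) = 1011.6/961.3 = 1.052325
f = 1.052325^(1/-0.0298) = exp(ln(1.052325)/-0.0298) = exp(0.05100/-0.0298)
f = exp(-1.7115) = 0.1806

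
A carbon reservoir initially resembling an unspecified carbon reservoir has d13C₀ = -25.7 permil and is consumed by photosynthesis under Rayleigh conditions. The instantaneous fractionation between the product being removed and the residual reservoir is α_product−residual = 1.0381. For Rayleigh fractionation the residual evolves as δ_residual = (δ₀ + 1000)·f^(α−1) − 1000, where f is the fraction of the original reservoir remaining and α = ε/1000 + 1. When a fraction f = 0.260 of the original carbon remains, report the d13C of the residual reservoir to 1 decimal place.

-74.4 permil

Rayleigh residual: δ_res = (δ₀ + 1000)·f^(α−1) − 1000
α − 1 = 0.03810
f^(α−1) = 0.260^(0.03810) = 0.949971
δ_res = (-25.7 + 1000) × 0.949971 − 1000 = 925.557 − 1000 = -74.44 permil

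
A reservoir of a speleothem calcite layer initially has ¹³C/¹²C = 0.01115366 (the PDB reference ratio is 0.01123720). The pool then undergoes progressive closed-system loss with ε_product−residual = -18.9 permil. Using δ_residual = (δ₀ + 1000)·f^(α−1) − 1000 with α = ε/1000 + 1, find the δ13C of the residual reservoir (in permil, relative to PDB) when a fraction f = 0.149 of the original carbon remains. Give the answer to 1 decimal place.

28.9 permil

δ₀ = (0.01115366/0.01123720 − 1)×1000 = (0.992566 − 1)×1000 = -7.434 permil
α − 1 = ε/1000 = -0.0189
f^(α−1) = 0.149^(-0.0189) = 1.036637
δ_res = (-7.434 + 1000) × 1.036637 − 1000 = 1028.931 − 1000 = 28.93 permil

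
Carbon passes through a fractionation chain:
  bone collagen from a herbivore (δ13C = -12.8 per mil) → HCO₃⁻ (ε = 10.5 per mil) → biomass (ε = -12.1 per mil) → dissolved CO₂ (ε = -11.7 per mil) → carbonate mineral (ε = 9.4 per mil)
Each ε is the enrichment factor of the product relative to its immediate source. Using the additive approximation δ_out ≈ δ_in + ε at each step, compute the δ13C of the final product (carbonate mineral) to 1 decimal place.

step 1: δ ≈ -12.8 + (10.5) = -2.3 per mil
step 2: δ ≈ -2.3 + (-12.1) = -14.4 per mil
step 3: δ ≈ -14.4 + (-11.7) = -26.1 per mil
step 4: δ ≈ -26.1 + (9.4) = -16.7 per mil

-16.7 per mil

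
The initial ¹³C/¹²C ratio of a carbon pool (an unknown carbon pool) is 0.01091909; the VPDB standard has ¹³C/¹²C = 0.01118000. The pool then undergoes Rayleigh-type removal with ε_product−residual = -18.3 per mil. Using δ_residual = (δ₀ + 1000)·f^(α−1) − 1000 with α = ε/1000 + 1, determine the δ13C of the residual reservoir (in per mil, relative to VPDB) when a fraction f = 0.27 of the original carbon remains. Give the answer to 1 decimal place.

δ₀ = (0.01091909/0.01118000 − 1)×1000 = (0.976663 − 1)×1000 = -23.337 per mil
α − 1 = ε/1000 = -0.0183
f^(α−1) = 0.27^(-0.0183) = 1.024250
δ_res = (-23.337 + 1000) × 1.024250 − 1000 = 1000.347 − 1000 = 0.35 per mil

0.3 per mil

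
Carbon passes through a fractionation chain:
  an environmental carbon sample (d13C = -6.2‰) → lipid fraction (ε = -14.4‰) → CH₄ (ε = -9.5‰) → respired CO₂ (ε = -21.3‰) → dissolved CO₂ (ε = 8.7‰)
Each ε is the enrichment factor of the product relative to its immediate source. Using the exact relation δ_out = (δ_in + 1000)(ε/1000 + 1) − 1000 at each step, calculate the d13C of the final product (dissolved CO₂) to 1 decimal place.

step 1: δ = (-6.20 + 1000)·(-14.4/1000 + 1) − 1000 = -20.51‰
step 2: δ = (-20.51 + 1000)·(-9.5/1000 + 1) − 1000 = -29.82‰
step 3: δ = (-29.82 + 1000)·(-21.3/1000 + 1) − 1000 = -50.48‰
step 4: δ = (-50.48 + 1000)·(8.7/1000 + 1) − 1000 = -42.22‰

-42.2‰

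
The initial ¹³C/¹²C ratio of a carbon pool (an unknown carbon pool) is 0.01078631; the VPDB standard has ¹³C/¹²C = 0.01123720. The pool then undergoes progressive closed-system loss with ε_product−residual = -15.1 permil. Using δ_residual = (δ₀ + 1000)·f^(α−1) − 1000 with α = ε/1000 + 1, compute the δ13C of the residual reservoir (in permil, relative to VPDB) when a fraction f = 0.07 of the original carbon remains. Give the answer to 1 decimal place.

-0.8 permil

δ₀ = (0.01078631/0.01123720 − 1)×1000 = (0.959875 − 1)×1000 = -40.125 permil
α − 1 = ε/1000 = -0.0151
f^(α−1) = 0.07^(-0.0151) = 1.040972
δ_res = (-40.125 + 1000) × 1.040972 − 1000 = 999.203 − 1000 = -0.80 permil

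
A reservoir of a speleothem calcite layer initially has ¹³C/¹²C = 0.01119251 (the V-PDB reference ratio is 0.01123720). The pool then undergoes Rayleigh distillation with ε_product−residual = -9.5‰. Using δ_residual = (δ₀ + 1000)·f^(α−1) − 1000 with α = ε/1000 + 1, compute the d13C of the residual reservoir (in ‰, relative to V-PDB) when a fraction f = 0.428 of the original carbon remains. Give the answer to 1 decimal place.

δ₀ = (0.01119251/0.01123720 − 1)×1000 = (0.996023 − 1)×1000 = -3.977‰
α − 1 = ε/1000 = -0.0095
f^(α−1) = 0.428^(-0.0095) = 1.008095
δ_res = (-3.977 + 1000) × 1.008095 − 1000 = 1004.085 − 1000 = 4.09‰

4.1‰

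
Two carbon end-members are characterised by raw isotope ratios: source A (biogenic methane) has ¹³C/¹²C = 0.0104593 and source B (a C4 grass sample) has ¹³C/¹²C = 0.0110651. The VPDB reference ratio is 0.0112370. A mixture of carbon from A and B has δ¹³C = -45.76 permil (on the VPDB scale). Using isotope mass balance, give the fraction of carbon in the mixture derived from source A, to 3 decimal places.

0.565

δ_A = (0.0104593/0.0112370 − 1)×1000 = (0.930791 − 1)×1000 = -69.209 permil
δ_B = (0.0110651/0.0112370 − 1)×1000 = (0.984702 − 1)×1000 = -15.298 permil
f_A = (δ_mix − δ_B)/(δ_A − δ_B) = (-45.76 − (-15.298))/(-69.209 − (-15.298))
f_A = -30.462 / -53.911 = 0.5650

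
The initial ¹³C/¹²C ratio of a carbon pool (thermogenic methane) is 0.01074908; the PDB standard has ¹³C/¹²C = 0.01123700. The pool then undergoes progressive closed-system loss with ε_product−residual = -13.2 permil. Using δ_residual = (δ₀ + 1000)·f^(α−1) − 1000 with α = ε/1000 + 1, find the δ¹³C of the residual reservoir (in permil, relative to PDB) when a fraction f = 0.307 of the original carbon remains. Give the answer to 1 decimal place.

-28.4 permil

δ₀ = (0.01074908/0.01123700 − 1)×1000 = (0.956579 − 1)×1000 = -43.421 permil
α − 1 = ε/1000 = -0.0132
f^(α−1) = 0.307^(-0.0132) = 1.015710
δ_res = (-43.421 + 1000) × 1.015710 − 1000 = 971.607 − 1000 = -28.39 permil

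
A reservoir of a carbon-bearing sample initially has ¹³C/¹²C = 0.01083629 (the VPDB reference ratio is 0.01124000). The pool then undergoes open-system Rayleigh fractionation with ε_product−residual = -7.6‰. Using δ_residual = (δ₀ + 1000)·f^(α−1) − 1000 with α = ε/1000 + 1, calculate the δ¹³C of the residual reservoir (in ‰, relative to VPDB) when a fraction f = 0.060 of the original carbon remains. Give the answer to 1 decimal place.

δ₀ = (0.01083629/0.01124000 − 1)×1000 = (0.964083 − 1)×1000 = -35.917‰
α − 1 = ε/1000 = -0.0076
f^(α−1) = 0.060^(-0.0076) = 1.021612
δ_res = (-35.917 + 1000) × 1.021612 − 1000 = 984.919 − 1000 = -15.08‰

-15.1‰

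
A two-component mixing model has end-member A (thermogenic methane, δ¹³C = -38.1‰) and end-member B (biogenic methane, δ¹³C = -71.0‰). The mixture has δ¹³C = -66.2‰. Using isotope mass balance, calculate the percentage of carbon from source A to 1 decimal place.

14.6%

δ_mix = f_A·δ_A + (1 − f_A)·δ_B  ⇒  f_A = (δ_mix − δ_B)/(δ_A − δ_B)
f_A = (-66.2 − (-71.0)) / (-38.1 − (-71.0))
f_A = 4.8 / 32.9 = 0.1459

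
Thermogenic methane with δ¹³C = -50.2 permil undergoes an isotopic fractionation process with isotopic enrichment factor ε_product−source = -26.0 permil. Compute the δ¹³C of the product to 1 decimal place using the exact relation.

-74.9 permil

Exactly, δ_product = (δ_source + 1000)·(ε/1000 + 1) − 1000.
δ_product = (-50.2 + 1000) × (-26.0/1000 + 1) − 1000
δ_product = -74.89 permil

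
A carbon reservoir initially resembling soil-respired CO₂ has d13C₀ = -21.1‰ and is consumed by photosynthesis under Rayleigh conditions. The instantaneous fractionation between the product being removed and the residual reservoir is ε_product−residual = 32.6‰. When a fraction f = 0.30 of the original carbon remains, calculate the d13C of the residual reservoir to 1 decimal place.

Rayleigh residual: δ_res = (δ₀ + 1000)·f^(α−1) − 1000
α = ε/1000 + 1 = 1.03260, so α − 1 = 0.03260
f^(α−1) = 0.30^(0.03260) = 0.961511
δ_res = (-21.1 + 1000) × 0.961511 − 1000 = 941.223 − 1000 = -58.78‰

-58.8‰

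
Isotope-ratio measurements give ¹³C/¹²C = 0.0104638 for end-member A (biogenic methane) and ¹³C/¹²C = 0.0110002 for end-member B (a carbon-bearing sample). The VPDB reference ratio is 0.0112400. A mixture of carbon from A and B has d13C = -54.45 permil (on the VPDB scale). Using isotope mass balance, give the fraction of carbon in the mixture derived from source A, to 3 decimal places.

0.694

δ_A = (0.0104638/0.0112400 − 1)×1000 = (0.930943 − 1)×1000 = -69.057 permil
δ_B = (0.0110002/0.0112400 − 1)×1000 = (0.978665 − 1)×1000 = -21.335 permil
f_A = (δ_mix − δ_B)/(δ_A − δ_B) = (-54.45 − (-21.335))/(-69.057 − (-21.335))
f_A = -33.115 / -47.722 = 0.6939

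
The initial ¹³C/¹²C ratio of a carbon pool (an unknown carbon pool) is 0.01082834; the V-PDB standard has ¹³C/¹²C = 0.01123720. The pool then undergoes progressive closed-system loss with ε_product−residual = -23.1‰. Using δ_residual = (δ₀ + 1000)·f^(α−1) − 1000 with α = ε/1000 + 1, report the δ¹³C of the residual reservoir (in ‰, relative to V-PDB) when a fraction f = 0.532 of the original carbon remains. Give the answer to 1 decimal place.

-22.2‰

δ₀ = (0.01082834/0.01123720 − 1)×1000 = (0.963615 − 1)×1000 = -36.385‰
α − 1 = ε/1000 = -0.0231
f^(α−1) = 0.532^(-0.0231) = 1.014685
δ_res = (-36.385 + 1000) × 1.014685 − 1000 = 977.767 − 1000 = -22.23‰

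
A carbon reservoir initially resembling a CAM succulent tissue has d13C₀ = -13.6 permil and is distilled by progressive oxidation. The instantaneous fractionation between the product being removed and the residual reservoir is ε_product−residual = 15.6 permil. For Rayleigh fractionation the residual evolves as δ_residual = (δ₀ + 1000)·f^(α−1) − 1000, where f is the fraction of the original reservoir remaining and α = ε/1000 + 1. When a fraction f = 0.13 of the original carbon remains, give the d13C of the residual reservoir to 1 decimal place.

-44.5 permil

Rayleigh residual: δ_res = (δ₀ + 1000)·f^(α−1) − 1000
α = ε/1000 + 1 = 1.01560, so α − 1 = 0.01560
f^(α−1) = 0.13^(0.01560) = 0.968674
δ_res = (-13.6 + 1000) × 0.968674 − 1000 = 955.500 − 1000 = -44.50 permil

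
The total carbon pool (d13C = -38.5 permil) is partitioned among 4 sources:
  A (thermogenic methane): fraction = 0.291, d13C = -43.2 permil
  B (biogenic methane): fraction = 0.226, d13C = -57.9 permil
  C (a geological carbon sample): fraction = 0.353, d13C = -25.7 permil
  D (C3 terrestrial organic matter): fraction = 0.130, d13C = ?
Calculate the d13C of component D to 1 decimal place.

Isotope mass balance: δ_bulk = Σ fᵢ·δᵢ.
-38.5 = 0.291×(-43.2) + 0.226×(-57.9) + 0.353×(-25.7) + 0.130×δ_D
0.130·δ_D = -38.5 − (-34.729) = -3.771
δ_D = -3.771 / 0.130 = -29.01 permil

-29.0 permil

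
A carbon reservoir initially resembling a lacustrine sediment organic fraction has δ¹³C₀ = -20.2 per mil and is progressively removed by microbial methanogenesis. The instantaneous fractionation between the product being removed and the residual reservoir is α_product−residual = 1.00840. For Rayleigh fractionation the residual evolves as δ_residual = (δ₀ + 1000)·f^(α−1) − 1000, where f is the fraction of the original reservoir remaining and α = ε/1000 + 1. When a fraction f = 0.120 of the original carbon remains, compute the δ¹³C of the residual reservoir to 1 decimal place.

-37.5 per mil

Rayleigh residual: δ_res = (δ₀ + 1000)·f^(α−1) − 1000
α − 1 = 0.00840
f^(α−1) = 0.120^(0.00840) = 0.982347
δ_res = (-20.2 + 1000) × 0.982347 − 1000 = 962.504 − 1000 = -37.50 per mil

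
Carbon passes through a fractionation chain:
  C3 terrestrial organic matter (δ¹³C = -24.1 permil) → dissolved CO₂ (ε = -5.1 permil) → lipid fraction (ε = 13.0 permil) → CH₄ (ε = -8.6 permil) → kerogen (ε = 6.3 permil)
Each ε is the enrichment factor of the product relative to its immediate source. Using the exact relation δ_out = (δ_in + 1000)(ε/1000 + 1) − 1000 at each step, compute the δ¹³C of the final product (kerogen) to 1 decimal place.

step 1: δ = (-24.10 + 1000)·(-5.1/1000 + 1) − 1000 = -29.08 permil
step 2: δ = (-29.08 + 1000)·(13.0/1000 + 1) − 1000 = -16.46 permil
step 3: δ = (-16.46 + 1000)·(-8.6/1000 + 1) − 1000 = -24.91 permil
step 4: δ = (-24.91 + 1000)·(6.3/1000 + 1) − 1000 = -18.77 permil

-18.8 permil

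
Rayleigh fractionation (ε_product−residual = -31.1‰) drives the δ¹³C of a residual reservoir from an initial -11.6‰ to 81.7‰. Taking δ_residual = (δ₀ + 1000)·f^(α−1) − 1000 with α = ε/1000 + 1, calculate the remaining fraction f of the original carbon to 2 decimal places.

α − 1 = ε/1000 = -0.0311
(δ_res + 1000)/(δ₀ + 1000) = (81.7 + 1000)/(-11.6 + 1000) = 1081.7/988.4 = 1.094395
f = 1.094395^(1/-0.0311) = exp(ln(1.094395)/-0.0311) = exp(0.09020/-0.0311)
f = exp(-2.9004) = 0.0550

0.06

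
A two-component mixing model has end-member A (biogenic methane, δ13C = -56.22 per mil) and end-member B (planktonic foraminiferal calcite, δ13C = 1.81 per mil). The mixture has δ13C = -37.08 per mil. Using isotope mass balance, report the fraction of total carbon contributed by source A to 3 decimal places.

0.670

δ_mix = f_A·δ_A + (1 − f_A)·δ_B  ⇒  f_A = (δ_mix − δ_B)/(δ_A − δ_B)
f_A = (-37.08 − (1.81)) / (-56.22 − (1.81))
f_A = -38.89 / -58.03 = 0.6702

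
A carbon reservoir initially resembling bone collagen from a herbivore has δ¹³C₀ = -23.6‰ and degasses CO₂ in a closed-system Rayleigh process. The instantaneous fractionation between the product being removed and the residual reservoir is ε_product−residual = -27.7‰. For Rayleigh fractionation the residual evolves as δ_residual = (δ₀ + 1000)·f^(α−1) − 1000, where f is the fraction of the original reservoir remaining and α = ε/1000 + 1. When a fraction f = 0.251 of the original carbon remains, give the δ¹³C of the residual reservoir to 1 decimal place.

Rayleigh residual: δ_res = (δ₀ + 1000)·f^(α−1) − 1000
α = ε/1000 + 1 = 0.97230, so α − 1 = -0.02770
f^(α−1) = 0.251^(-0.02770) = 1.039032
δ_res = (-23.6 + 1000) × 1.039032 − 1000 = 1014.511 − 1000 = 14.51‰

14.5‰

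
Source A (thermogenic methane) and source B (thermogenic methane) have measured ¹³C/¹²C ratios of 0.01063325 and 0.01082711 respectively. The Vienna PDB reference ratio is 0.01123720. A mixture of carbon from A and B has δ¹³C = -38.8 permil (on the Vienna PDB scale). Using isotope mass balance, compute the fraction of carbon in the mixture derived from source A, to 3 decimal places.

δ_A = (0.01063325/0.01123720 − 1)×1000 = (0.946254 − 1)×1000 = -53.746 permil
δ_B = (0.01082711/0.01123720 − 1)×1000 = (0.963506 − 1)×1000 = -36.494 permil
f_A = (δ_mix − δ_B)/(δ_A − δ_B) = (-38.8 − (-36.494))/(-53.746 − (-36.494))
f_A = -2.306 / -17.252 = 0.1337

0.134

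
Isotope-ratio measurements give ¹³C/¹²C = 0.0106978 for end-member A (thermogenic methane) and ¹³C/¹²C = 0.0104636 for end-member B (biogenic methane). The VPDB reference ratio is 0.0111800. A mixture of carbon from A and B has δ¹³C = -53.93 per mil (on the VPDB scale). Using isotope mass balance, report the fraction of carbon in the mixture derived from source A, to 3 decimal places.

0.484

δ_A = (0.0106978/0.0111800 − 1)×1000 = (0.956869 − 1)×1000 = -43.131 per mil
δ_B = (0.0104636/0.0111800 − 1)×1000 = (0.935921 − 1)×1000 = -64.079 per mil
f_A = (δ_mix − δ_B)/(δ_A − δ_B) = (-53.93 − (-64.079))/(-43.131 − (-64.079))
f_A = 10.149 / 20.948 = 0.4845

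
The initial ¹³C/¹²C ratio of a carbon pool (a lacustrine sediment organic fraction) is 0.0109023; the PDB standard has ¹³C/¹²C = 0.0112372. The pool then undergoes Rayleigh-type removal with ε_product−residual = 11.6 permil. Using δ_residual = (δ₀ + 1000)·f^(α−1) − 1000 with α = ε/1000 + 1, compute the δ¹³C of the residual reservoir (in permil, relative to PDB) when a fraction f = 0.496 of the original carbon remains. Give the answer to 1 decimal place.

δ₀ = (0.0109023/0.0112372 − 1)×1000 = (0.970197 − 1)×1000 = -29.803 permil
α − 1 = ε/1000 = 0.0116
f^(α−1) = 0.496^(0.0116) = 0.991899
δ_res = (-29.803 + 1000) × 0.991899 − 1000 = 962.338 − 1000 = -37.66 permil

-37.7 permil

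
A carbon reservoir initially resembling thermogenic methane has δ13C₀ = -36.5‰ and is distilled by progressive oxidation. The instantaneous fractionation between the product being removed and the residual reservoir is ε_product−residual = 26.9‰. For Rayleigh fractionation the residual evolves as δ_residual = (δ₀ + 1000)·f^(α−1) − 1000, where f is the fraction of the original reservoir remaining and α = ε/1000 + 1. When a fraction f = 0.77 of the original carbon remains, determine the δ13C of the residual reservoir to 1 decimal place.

-43.3‰

Rayleigh residual: δ_res = (δ₀ + 1000)·f^(α−1) − 1000
α = ε/1000 + 1 = 1.02690, so α − 1 = 0.02690
f^(α−1) = 0.77^(0.02690) = 0.992994
δ_res = (-36.5 + 1000) × 0.992994 − 1000 = 956.750 − 1000 = -43.25‰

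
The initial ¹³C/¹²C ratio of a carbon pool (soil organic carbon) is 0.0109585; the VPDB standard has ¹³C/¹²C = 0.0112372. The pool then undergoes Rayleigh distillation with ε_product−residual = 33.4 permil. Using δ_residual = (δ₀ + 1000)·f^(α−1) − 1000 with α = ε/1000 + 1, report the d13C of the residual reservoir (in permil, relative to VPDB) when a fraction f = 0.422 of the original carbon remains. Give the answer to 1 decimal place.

δ₀ = (0.0109585/0.0112372 − 1)×1000 = (0.975198 − 1)×1000 = -24.802 permil
α − 1 = ε/1000 = 0.0334
f^(α−1) = 0.422^(0.0334) = 0.971595
δ_res = (-24.802 + 1000) × 0.971595 − 1000 = 947.498 − 1000 = -52.50 permil

-52.5 permil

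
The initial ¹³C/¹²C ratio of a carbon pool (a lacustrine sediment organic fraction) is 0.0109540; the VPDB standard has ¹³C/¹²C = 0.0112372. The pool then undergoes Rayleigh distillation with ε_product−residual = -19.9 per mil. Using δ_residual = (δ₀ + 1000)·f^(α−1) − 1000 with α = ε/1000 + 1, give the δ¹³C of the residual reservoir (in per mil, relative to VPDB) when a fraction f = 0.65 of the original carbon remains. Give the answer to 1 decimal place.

δ₀ = (0.0109540/0.0112372 − 1)×1000 = (0.974798 − 1)×1000 = -25.202 per mil
α − 1 = ε/1000 = -0.0199
f^(α−1) = 0.65^(-0.0199) = 1.008609
δ_res = (-25.202 + 1000) × 1.008609 − 1000 = 983.190 − 1000 = -16.81 per mil

-16.8 per mil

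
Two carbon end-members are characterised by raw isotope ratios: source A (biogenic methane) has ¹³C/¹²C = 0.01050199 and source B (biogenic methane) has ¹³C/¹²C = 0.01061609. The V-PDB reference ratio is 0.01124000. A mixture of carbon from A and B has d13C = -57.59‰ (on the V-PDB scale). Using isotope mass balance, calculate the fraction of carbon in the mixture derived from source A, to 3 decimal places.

0.205

δ_A = (0.01050199/0.01124000 − 1)×1000 = (0.934341 − 1)×1000 = -65.659‰
δ_B = (0.01061609/0.01124000 − 1)×1000 = (0.944492 − 1)×1000 = -55.508‰
f_A = (δ_mix − δ_B)/(δ_A − δ_B) = (-57.59 − (-55.508))/(-65.659 − (-55.508))
f_A = -2.082 / -10.151 = 0.2051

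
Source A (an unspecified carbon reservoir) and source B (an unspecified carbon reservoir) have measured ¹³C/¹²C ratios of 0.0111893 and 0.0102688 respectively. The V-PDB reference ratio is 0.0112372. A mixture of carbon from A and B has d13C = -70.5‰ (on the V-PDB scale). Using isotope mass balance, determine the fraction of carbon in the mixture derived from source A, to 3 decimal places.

0.191

δ_A = (0.0111893/0.0112372 − 1)×1000 = (0.995737 − 1)×1000 = -4.263‰
δ_B = (0.0102688/0.0112372 − 1)×1000 = (0.913822 − 1)×1000 = -86.178‰
f_A = (δ_mix − δ_B)/(δ_A − δ_B) = (-70.5 − (-86.178))/(-4.263 − (-86.178))
f_A = 15.678 / 81.915 = 0.1914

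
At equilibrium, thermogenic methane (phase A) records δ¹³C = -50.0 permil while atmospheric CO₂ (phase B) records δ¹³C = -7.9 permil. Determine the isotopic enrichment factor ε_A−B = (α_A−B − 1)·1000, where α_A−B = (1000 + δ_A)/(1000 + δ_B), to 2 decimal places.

-42.44 permil

α_A−B = (1000 + -50.0) / (1000 + -7.9) = 950.0 / 992.1 = 0.957565
ε_A−B = (0.957565 − 1) × 1000 = -42.435 permil
(The approximation ε ≈ δ_A − δ_B would give -42.1 permil.)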